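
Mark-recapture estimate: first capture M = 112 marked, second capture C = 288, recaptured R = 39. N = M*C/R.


N = M * C / R = 112 * 288 / 39 = 32256 / 39 = 827.08 ≈ 827

827 individuals


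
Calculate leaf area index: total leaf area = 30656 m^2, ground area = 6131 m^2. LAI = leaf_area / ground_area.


LAI = 30656 / 6131 = 5.0002 ≈ 5.00

5.00


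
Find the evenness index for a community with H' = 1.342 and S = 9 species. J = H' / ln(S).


ln(9) = 2.19722
J = H' / ln(S) = 1.342 / 2.19722 = 0.610772 ≈ 0.6108

0.6108


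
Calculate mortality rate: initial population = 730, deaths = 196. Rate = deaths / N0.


Mortality rate = 196 / 730 = 0.268493 ≈ 0.2685

0.2685


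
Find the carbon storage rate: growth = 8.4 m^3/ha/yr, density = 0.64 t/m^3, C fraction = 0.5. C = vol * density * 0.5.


C = 8.4 * 0.64 * 0.5 = 2.688 ≈ 2.69 t C/ha/yr

2.69 t C/ha/yr


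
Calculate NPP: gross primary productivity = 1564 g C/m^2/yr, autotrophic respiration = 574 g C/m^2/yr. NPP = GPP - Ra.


NPP = GPP - Ra = 1564 - 574 = 990 g C/m^2/yr

990 g C/m^2/yr


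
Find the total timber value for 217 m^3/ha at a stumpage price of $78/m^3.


Value = 217 * 78 = $16926/ha

$16926/ha


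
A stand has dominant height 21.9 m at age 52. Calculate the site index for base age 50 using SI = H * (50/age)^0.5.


50/52 = 0.961538
(0.961538)^0.5 = 0.980580
SI = 21.9 * 0.980580 = 21.4747 ≈ 21.5 m

21.5 m


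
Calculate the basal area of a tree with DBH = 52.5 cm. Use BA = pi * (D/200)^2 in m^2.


D/200 = 52.5/200 = 0.2625 m
(D/200)^2 = 0.2625^2 = 0.06890625
BA = 3.141593 * 0.06890625 = 0.216475 ≈ 0.2165 m^2

0.2165 m^2


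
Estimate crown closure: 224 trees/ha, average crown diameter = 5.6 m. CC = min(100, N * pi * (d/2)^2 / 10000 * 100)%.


(d/2)^2 = (5.6/2)^2 = 2.8^2 = 7.84
Crown area = 3.141593 * 7.84 = 24.6301 m^2
N * area / 10000 * 100 = 224 * 24.6301 / 10000 * 100 = 55.1714
CC = min(100, 55.1714) = 55.1714 ≈ 55.2%

55.2%


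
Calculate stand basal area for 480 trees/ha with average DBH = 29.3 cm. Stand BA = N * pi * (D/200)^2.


(D/200)^2 = (29.3/200)^2 = 0.1465^2 = 0.02146225
Individual BA = 3.141593 * 0.02146225 = 0.0674257 m^2
Stand BA = 480 * 0.0674257 = 32.3643 ≈ 32.36 m^2/ha

32.36 m^2/ha


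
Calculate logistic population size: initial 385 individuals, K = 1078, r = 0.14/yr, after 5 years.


(K - N0)/N0 = (1078 - 385)/385 = 693/385 = 1.80000
r*t = 0.14 * 5 = 0.7; exp(-0.7) = 0.496585
1.80000 * 0.496585 = 0.893853
1 + 0.893853 = 1.89385
N = 1078 / 1.89385 = 569.211 ≈ 569

569


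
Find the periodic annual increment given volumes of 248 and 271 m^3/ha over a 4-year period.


PAI = (V2 - V1) / period = (271 - 248) / 4 = 23 / 4 = 5.75 m^3/ha/yr

5.75 m^3/ha/yr


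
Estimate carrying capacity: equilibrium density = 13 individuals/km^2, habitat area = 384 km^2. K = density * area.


K = 13 * 384 = 4992 individuals

4992 individuals


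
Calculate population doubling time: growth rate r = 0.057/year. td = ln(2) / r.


td = ln(2) / 0.057 = 0.693147 / 0.057 = 12.1605 ≈ 12.2 years

12.2 years


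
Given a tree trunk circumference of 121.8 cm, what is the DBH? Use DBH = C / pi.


DBH = C / pi = 121.8 / 3.141593 = 38.7701 ≈ 38.77 cm

38.77 cm


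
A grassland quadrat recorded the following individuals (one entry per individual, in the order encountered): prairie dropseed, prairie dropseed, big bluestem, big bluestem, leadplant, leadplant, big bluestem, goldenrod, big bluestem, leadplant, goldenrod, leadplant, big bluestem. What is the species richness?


Total individuals logged = 13
Distinct species (count of individuals): prairie dropseed (2), big bluestem (5), leadplant (4), goldenrod (2)
Species richness = number of distinct species = 4

4


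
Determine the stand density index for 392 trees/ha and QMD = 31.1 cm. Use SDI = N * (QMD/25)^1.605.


QMD/25 = 31.1/25 = 1.244
(1.244)^1.605 = exp(1.605 * ln(1.244)) = exp(1.605 * 0.218332) = exp(0.350423) = 1.41967
SDI = 392 * 1.41967 = 556.511 ≈ 557

557


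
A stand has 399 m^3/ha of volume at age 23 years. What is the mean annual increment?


MAI = 399 / 23 = 17.3478 ≈ 17.35 m^3/ha/yr

17.35 m^3/ha/yr


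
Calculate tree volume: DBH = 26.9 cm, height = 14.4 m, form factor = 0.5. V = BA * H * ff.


(D/200)^2 = (26.9/200)^2 = 0.1345^2 = 0.01809025
BA = 3.141593 * 0.01809025 = 0.0568322 m^2
V = 0.0568322 * 14.4 * 0.5 = 0.409192 ≈ 0.409 m^3

0.409 m^3


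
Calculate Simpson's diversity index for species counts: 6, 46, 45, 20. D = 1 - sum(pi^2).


Total N = 6 + 46 + 45 + 20 = 117
Per-species terms:
  p = 6/117 = 0.051282; p^2 = 0.051282^2 = 0.002630
  p = 46/117 = 0.393162; p^2 = 0.393162^2 = 0.154576
  p = 45/117 = 0.384615; p^2 = 0.384615^2 = 0.147929
  p = 20/117 = 0.170940; p^2 = 0.170940^2 = 0.029220
sum(p^2) = 0.002630 + 0.154576 + 0.147929 + 0.029220 = 0.334355
D = 1 - 0.334355 = 0.665645 ≈ 0.6656

0.6656


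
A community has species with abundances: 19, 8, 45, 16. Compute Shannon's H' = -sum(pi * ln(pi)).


Total N = 19 + 8 + 45 + 16 = 88
Per-species terms:
  p = 19/88 = 0.215909; ln(p) = -1.532898; p*ln(p) = 0.215909 * (-1.532898) = -0.330966
  p = 8/88 = 0.090909; ln(p) = -2.397896; p*ln(p) = 0.090909 * (-2.397896) = -0.217990
  p = 45/88 = 0.511364; ln(p) = -0.670674; p*ln(p) = 0.511364 * (-0.670674) = -0.342959
  p = 16/88 = 0.181818; ln(p) = -1.704749; p*ln(p) = 0.181818 * (-1.704749) = -0.309954
sum(p*ln(p)) = (-0.330966) + (-0.217990) + (-0.342959) + (-0.309954) = -1.201869
H' = -(-1.201869) = 1.201869 ≈ 1.2019

1.2019


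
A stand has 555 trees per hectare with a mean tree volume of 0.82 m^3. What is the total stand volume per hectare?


V_stand = 555 * 0.82 = 455.1 m^3/ha

455.1 m^3/ha


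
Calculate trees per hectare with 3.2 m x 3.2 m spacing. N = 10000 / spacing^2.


N = 10000 / 3.2^2 = 10000 / 10.24 = 976.563 ≈ 977 trees/ha

977 trees/ha


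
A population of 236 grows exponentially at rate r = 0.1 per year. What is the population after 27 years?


r*t = 0.1 * 27 = 2.7
exp(2.7) = 14.8797
N = 236 * 14.8797 = 3511.61 ≈ 3512

3512


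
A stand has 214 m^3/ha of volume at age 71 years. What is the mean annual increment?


MAI = 214 / 71 = 3.0141 ≈ 3.01 m^3/ha/yr

3.01 m^3/ha/yr


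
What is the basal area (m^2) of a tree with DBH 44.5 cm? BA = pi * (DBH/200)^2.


D/200 = 44.5/200 = 0.2225 m
(D/200)^2 = 0.2225^2 = 0.04950625
BA = 3.141593 * 0.04950625 = 0.155528 ≈ 0.1555 m^2

0.1555 m^2


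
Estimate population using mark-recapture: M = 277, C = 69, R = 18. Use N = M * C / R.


N = M * C / R = 277 * 69 / 18 = 19113 / 18 = 1061.83 ≈ 1062

1062 individuals


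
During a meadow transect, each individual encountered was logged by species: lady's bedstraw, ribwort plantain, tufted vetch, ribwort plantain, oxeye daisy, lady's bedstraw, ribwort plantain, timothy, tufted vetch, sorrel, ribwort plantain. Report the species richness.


Total individuals logged = 11
Distinct species (count of individuals): lady's bedstraw (2), ribwort plantain (4), tufted vetch (2), oxeye daisy (1), timothy (1), sorrel (1)
Species richness = number of distinct species = 6

6


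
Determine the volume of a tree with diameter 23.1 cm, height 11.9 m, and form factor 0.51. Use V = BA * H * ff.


(D/200)^2 = (23.1/200)^2 = 0.1155^2 = 0.01334025
BA = 3.141593 * 0.01334025 = 0.0419096 m^2
V = 0.0419096 * 11.9 * 0.51 = 0.254349 ≈ 0.254 m^3

0.254 m^3


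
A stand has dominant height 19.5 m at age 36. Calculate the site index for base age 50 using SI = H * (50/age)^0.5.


50/36 = 1.38889
(1.38889)^0.5 = 1.17851
SI = 19.5 * 1.17851 = 22.9809 ≈ 23.0 m

23.0 m


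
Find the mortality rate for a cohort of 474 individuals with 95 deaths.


Mortality rate = 95 / 474 = 0.200422 ≈ 0.2004

0.2004


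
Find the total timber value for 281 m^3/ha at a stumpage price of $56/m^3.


Value = 281 * 56 = $15736/ha

$15736/ha


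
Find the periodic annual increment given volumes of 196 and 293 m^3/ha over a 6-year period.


PAI = (V2 - V1) / period = (293 - 196) / 6 = 97 / 6 = 16.1667 ≈ 16.17 m^3/ha/yr

16.17 m^3/ha/yr


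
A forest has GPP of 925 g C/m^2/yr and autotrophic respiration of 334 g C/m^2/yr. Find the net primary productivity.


NPP = GPP - Ra = 925 - 334 = 591 g C/m^2/yr

591 g C/m^2/yr


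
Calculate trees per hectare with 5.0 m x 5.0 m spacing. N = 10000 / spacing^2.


N = 10000 / 5.0^2 = 10000 / 25 = 400.000 ≈ 400 trees/ha

400 trees/ha


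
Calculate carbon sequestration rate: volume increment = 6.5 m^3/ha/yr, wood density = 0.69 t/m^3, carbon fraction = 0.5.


C = 6.5 * 0.69 * 0.5 = 2.2425 ≈ 2.24 t C/ha/yr

2.24 t C/ha/yr


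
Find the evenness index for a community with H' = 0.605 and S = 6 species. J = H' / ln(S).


ln(6) = 1.79176
J = H' / ln(S) = 0.605 / 1.79176 = 0.337657 ≈ 0.3377

0.3377


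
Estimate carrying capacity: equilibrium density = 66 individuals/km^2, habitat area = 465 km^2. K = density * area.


K = 66 * 465 = 30690 individuals

30690 individuals


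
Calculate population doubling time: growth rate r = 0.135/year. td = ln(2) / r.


td = ln(2) / 0.135 = 0.693147 / 0.135 = 5.13442 ≈ 5.1 years

5.1 years


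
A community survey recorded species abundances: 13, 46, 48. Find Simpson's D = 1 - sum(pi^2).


Total N = 13 + 46 + 48 = 107
Per-species terms:
  p = 13/107 = 0.121495; p^2 = 0.121495^2 = 0.014761
  p = 46/107 = 0.429907; p^2 = 0.429907^2 = 0.184820
  p = 48/107 = 0.448598; p^2 = 0.448598^2 = 0.201240
sum(p^2) = 0.014761 + 0.184820 + 0.201240 = 0.400821
D = 1 - 0.400821 = 0.599179 ≈ 0.5992

0.5992


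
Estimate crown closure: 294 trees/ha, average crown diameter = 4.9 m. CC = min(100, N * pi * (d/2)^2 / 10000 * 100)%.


(d/2)^2 = (4.9/2)^2 = 2.45^2 = 6.0025
Crown area = 3.141593 * 6.0025 = 18.8574 m^2
N * area / 10000 * 100 = 294 * 18.8574 / 10000 * 100 = 55.4408
CC = min(100, 55.4408) = 55.4408 ≈ 55.4%

55.4%


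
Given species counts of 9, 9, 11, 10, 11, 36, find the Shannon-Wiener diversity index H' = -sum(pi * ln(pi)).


Total N = 9 + 9 + 11 + 10 + 11 + 36 = 86
Per-species terms:
  p = 9/86 = 0.104651; ln(p) = -2.257124; p*ln(p) = 0.104651 * (-2.257124) = -0.236210
  p = 9/86 = 0.104651; ln(p) = -2.257124; p*ln(p) = 0.104651 * (-2.257124) = -0.236210
  p = 11/86 = 0.127907; ln(p) = -2.056452; p*ln(p) = 0.127907 * (-2.056452) = -0.263035
  p = 10/86 = 0.116279; ln(p) = -2.151763; p*ln(p) = 0.116279 * (-2.151763) = -0.250205
  p = 11/86 = 0.127907; ln(p) = -2.056452; p*ln(p) = 0.127907 * (-2.056452) = -0.263035
  p = 36/86 = 0.418605; ln(p) = -0.870828; p*ln(p) = 0.418605 * (-0.870828) = -0.364533
sum(p*ln(p)) = (-0.236210) + (-0.236210) + (-0.263035) + (-0.250205) + (-0.263035) + (-0.364533) = -1.613228
H' = -(-1.613228) = 1.613228 ≈ 1.6132

1.6132


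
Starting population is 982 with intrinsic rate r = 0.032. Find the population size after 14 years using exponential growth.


r*t = 0.032 * 14 = 0.448
exp(0.448) = 1.56518
N = 982 * 1.56518 = 1537.01 ≈ 1537

1537


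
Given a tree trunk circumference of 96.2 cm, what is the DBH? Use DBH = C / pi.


DBH = C / pi = 96.2 / 3.141593 = 30.6214 ≈ 30.62 cm

30.62 cm


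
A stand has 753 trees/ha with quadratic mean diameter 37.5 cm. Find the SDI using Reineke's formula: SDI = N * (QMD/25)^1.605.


QMD/25 = 37.5/25 = 1.5
(1.5)^1.605 = exp(1.605 * ln(1.5)) = exp(1.605 * 0.405465) = exp(0.650771) = 1.91702
SDI = 753 * 1.91702 = 1443.52 ≈ 1444

1444


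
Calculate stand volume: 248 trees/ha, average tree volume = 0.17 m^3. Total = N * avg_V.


V_stand = 248 * 0.17 = 42.16 ≈ 42.2 m^3/ha

42.2 m^3/ha


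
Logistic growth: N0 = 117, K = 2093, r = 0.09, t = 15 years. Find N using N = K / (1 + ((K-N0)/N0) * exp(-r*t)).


(K - N0)/N0 = (2093 - 117)/117 = 1976/117 = 16.8889
r*t = 0.09 * 15 = 1.35; exp(-1.35) = 0.259240
16.8889 * 0.259240 = 4.37828
1 + 4.37828 = 5.37828
N = 2093 / 5.37828 = 389.158 ≈ 389

389


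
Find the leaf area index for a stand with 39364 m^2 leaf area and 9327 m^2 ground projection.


LAI = 39364 / 9327 = 4.2204 ≈ 4.22

4.22


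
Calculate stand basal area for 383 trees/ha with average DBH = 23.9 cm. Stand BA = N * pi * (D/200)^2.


(D/200)^2 = (23.9/200)^2 = 0.1195^2 = 0.01428025
Individual BA = 3.141593 * 0.01428025 = 0.0448627 m^2
Stand BA = 383 * 0.0448627 = 17.1824 ≈ 17.18 m^2/ha

17.18 m^2/ha


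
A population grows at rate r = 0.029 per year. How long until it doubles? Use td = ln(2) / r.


td = ln(2) / 0.029 = 0.693147 / 0.029 = 23.9016 ≈ 23.9 years

23.9 years


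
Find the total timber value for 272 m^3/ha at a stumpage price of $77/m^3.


Value = 272 * 77 = $20944/ha

$20944/ha


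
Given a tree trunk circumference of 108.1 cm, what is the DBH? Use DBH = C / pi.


DBH = C / pi = 108.1 / 3.141593 = 34.4093 ≈ 34.41 cm

34.41 cm


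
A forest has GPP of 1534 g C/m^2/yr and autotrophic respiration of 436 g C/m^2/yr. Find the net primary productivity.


NPP = GPP - Ra = 1534 - 436 = 1098 g C/m^2/yr

1098 g C/m^2/yr


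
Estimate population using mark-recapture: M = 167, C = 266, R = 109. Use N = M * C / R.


N = M * C / R = 167 * 266 / 109 = 44422 / 109 = 407.54 ≈ 408

408 individuals


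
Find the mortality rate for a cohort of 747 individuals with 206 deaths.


Mortality rate = 206 / 747 = 0.275770 ≈ 0.2758

0.2758


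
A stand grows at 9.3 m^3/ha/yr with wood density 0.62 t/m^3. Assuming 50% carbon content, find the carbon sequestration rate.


C = 9.3 * 0.62 * 0.5 = 2.883 ≈ 2.88 t C/ha/yr

2.88 t C/ha/yr


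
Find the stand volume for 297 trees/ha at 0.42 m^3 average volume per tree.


V_stand = 297 * 0.42 = 124.74 ≈ 124.7 m^3/ha

124.7 m^3/ha


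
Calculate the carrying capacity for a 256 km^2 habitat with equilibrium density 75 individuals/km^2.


K = 75 * 256 = 19200 individuals

19200 individuals


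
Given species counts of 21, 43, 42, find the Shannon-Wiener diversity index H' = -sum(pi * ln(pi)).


Total N = 21 + 43 + 42 = 106
Per-species terms:
  p = 21/106 = 0.198113; ln(p) = -1.618918; p*ln(p) = 0.198113 * (-1.618918) = -0.320729
  p = 43/106 = 0.405660; ln(p) = -0.902240; p*ln(p) = 0.405660 * (-0.902240) = -0.366003
  p = 42/106 = 0.396226; ln(p) = -0.925771; p*ln(p) = 0.396226 * (-0.925771) = -0.366815
sum(p*ln(p)) = (-0.320729) + (-0.366003) + (-0.366815) = -1.053547
H' = -(-1.053547) = 1.053547 ≈ 1.0535

1.0535


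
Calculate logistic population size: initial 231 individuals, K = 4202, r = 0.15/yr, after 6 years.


(K - N0)/N0 = (4202 - 231)/231 = 3971/231 = 17.1905
r*t = 0.15 * 6 = 0.9; exp(-0.9) = 0.406570
17.1905 * 0.406570 = 6.98914
1 + 6.98914 = 7.98914
N = 4202 / 7.98914 = 525.964 ≈ 526

526


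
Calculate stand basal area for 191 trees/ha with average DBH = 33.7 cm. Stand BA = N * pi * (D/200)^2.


(D/200)^2 = (33.7/200)^2 = 0.1685^2 = 0.02839225
Individual BA = 3.141593 * 0.02839225 = 0.0891969 m^2
Stand BA = 191 * 0.0891969 = 17.0366 ≈ 17.04 m^2/ha

17.04 m^2/ha


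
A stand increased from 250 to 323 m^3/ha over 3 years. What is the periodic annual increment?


PAI = (V2 - V1) / period = (323 - 250) / 3 = 73 / 3 = 24.3333 ≈ 24.33 m^3/ha/yr

24.33 m^3/ha/yr


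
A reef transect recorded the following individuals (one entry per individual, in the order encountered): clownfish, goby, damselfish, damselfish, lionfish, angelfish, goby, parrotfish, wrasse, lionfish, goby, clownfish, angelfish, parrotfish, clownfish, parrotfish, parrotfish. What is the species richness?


Total individuals logged = 17
Distinct species (count of individuals): clownfish (3), goby (3), damselfish (2), lionfish (2), angelfish (2), parrotfish (4), wrasse (1)
Species richness = number of distinct species = 7

7


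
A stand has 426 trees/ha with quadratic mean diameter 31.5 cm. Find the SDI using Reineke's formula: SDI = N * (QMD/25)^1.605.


QMD/25 = 31.5/25 = 1.26
(1.26)^1.605 = exp(1.605 * ln(1.26)) = exp(1.605 * 0.231112) = exp(0.370935) = 1.44909
SDI = 426 * 1.44909 = 617.312 ≈ 617

617


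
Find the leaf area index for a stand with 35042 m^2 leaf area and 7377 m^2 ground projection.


LAI = 35042 / 7377 = 4.7502 ≈ 4.75

4.75


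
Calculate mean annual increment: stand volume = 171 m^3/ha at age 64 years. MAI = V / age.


MAI = 171 / 64 = 2.6719 ≈ 2.67 m^3/ha/yr

2.67 m^3/ha/yr


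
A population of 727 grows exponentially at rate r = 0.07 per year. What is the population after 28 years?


r*t = 0.07 * 28 = 1.96
exp(1.96) = 7.09933
N = 727 * 7.09933 = 5161.21 ≈ 5161

5161


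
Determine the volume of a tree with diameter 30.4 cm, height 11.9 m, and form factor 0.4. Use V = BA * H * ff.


(D/200)^2 = (30.4/200)^2 = 0.152^2 = 0.023104
BA = 3.141593 * 0.023104 = 0.0725834 m^2
V = 0.0725834 * 11.9 * 0.4 = 0.345497 ≈ 0.345 m^3

0.345 m^3


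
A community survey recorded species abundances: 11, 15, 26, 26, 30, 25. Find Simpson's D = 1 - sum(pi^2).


Total N = 11 + 15 + 26 + 26 + 30 + 25 = 133
Per-species terms:
  p = 11/133 = 0.082707; p^2 = 0.082707^2 = 0.006840
  p = 15/133 = 0.112782; p^2 = 0.112782^2 = 0.012720
  p = 26/133 = 0.195489; p^2 = 0.195489^2 = 0.038216
  p = 26/133 = 0.195489; p^2 = 0.195489^2 = 0.038216
  p = 30/133 = 0.225564; p^2 = 0.225564^2 = 0.050879
  p = 25/133 = 0.187970; p^2 = 0.187970^2 = 0.035333
sum(p^2) = 0.006840 + 0.012720 + 0.038216 + 0.038216 + 0.050879 + 0.035333 = 0.182204
D = 1 - 0.182204 = 0.817796 ≈ 0.8178

0.8178


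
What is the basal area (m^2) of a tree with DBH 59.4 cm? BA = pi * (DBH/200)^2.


D/200 = 59.4/200 = 0.297 m
(D/200)^2 = 0.297^2 = 0.088209
BA = 3.141593 * 0.088209 = 0.277117 ≈ 0.2771 m^2

0.2771 m^2


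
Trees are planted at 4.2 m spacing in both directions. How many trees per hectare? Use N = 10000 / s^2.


N = 10000 / 4.2^2 = 10000 / 17.64 = 566.893 ≈ 567 trees/ha

567 trees/ha


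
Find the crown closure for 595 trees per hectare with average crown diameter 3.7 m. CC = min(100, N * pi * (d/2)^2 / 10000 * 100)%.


(d/2)^2 = (3.7/2)^2 = 1.85^2 = 3.4225
Crown area = 3.141593 * 3.4225 = 10.7521 m^2
N * area / 10000 * 100 = 595 * 10.7521 / 10000 * 100 = 63.9750
CC = min(100, 63.9750) = 63.9750 ≈ 64.0%

64.0%


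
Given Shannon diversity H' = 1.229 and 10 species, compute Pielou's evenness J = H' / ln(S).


ln(10) = 2.30259
J = H' / ln(S) = 1.229 / 2.30259 = 0.533747 ≈ 0.5337

0.5337


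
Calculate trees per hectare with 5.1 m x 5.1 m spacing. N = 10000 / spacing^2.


N = 10000 / 5.1^2 = 10000 / 26.01 = 384.468 ≈ 384 trees/ha

384 trees/ha


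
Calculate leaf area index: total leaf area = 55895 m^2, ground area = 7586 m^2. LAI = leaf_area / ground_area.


LAI = 55895 / 7586 = 7.3682 ≈ 7.37

7.37


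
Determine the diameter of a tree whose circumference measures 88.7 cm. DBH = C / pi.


DBH = C / pi = 88.7 / 3.141593 = 28.2341 ≈ 28.23 cm

28.23 cm


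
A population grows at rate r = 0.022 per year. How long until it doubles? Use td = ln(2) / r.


td = ln(2) / 0.022 = 0.693147 / 0.022 = 31.5067 ≈ 31.5 years

31.5 years


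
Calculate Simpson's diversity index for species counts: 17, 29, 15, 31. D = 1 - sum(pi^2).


Total N = 17 + 29 + 15 + 31 = 92
Per-species terms:
  p = 17/92 = 0.184783; p^2 = 0.184783^2 = 0.034145
  p = 29/92 = 0.315217; p^2 = 0.315217^2 = 0.099362
  p = 15/92 = 0.163043; p^2 = 0.163043^2 = 0.026583
  p = 31/92 = 0.336957; p^2 = 0.336957^2 = 0.113540
sum(p^2) = 0.034145 + 0.099362 + 0.026583 + 0.113540 = 0.273630
D = 1 - 0.273630 = 0.726370 ≈ 0.7264

0.7264


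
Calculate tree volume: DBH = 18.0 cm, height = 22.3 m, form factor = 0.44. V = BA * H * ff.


(D/200)^2 = (18.0/200)^2 = 0.09^2 = 0.0081
BA = 3.141593 * 0.0081 = 0.0254469 m^2
V = 0.0254469 * 22.3 * 0.44 = 0.249685 ≈ 0.250 m^3

0.250 m^3


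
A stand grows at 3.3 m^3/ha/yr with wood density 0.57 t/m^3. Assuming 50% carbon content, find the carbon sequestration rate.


C = 3.3 * 0.57 * 0.5 = 0.9405 ≈ 0.94 t C/ha/yr

0.94 t C/ha/yr


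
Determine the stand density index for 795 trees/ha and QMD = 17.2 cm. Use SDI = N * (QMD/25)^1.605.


QMD/25 = 17.2/25 = 0.688
(0.688)^1.605 = exp(1.605 * ln(0.688)) = exp(1.605 * (-0.373966)) = exp(-0.600215) = 0.548694
SDI = 795 * 0.548694 = 436.212 ≈ 436

436


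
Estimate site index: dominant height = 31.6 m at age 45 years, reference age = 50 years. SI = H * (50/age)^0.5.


50/45 = 1.11111
(1.11111)^0.5 = 1.05409
SI = 31.6 * 1.05409 = 33.3092 ≈ 33.3 m

33.3 m


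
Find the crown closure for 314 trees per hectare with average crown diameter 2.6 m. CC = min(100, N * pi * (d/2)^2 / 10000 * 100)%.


(d/2)^2 = (2.6/2)^2 = 1.3^2 = 1.69
Crown area = 3.141593 * 1.69 = 5.30929 m^2
N * area / 10000 * 100 = 314 * 5.30929 / 10000 * 100 = 16.6712
CC = min(100, 16.6712) = 16.6712 ≈ 16.7%

16.7%


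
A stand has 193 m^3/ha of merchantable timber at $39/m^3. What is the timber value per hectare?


Value = 193 * 39 = $7527/ha

$7527/ha


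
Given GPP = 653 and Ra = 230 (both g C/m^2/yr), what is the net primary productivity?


NPP = GPP - Ra = 653 - 230 = 423 g C/m^2/yr

423 g C/m^2/yr


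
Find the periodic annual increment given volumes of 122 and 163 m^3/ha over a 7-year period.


PAI = (V2 - V1) / period = (163 - 122) / 7 = 41 / 7 = 5.8571 ≈ 5.86 m^3/ha/yr

5.86 m^3/ha/yr


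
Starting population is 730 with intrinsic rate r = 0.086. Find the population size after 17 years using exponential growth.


r*t = 0.086 * 17 = 1.462
exp(1.462) = 4.31458
N = 730 * 4.31458 = 3149.64 ≈ 3150

3150


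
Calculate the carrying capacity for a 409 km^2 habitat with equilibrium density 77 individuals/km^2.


K = 77 * 409 = 31493 individuals

31493 individuals


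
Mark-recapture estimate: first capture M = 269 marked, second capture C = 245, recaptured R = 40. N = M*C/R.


N = M * C / R = 269 * 245 / 40 = 65905 / 40 = 1647.63 ≈ 1648

1648 individuals


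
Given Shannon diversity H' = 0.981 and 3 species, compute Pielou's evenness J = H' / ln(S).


ln(3) = 1.09861
J = H' / ln(S) = 0.981 / 1.09861 = 0.892947 ≈ 0.8929

0.8929


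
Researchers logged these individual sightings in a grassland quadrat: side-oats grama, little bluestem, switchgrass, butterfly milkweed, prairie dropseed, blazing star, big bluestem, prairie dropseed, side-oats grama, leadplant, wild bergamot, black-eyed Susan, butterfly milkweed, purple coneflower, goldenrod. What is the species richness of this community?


Total individuals logged = 15
Distinct species (count of individuals): side-oats grama (2), little bluestem (1), switchgrass (1), butterfly milkweed (2), prairie dropseed (2), blazing star (1), big bluestem (1), leadplant (1), wild bergamot (1), black-eyed Susan (1), purple coneflower (1), goldenrod (1)
Species richness = number of distinct species = 12

12


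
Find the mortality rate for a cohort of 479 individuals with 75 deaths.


Mortality rate = 75 / 479 = 0.156576 ≈ 0.1566

0.1566


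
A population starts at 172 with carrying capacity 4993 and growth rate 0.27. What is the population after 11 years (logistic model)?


(K - N0)/N0 = (4993 - 172)/172 = 4821/172 = 28.0291
r*t = 0.27 * 11 = 2.97; exp(-2.97) = 0.0513033
28.0291 * 0.0513033 = 1.43799
1 + 1.43799 = 2.43799
N = 4993 / 2.43799 = 2048.00 ≈ 2048

2048


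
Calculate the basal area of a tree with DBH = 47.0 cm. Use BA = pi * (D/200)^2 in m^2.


D/200 = 47.0/200 = 0.235 m
(D/200)^2 = 0.235^2 = 0.055225
BA = 3.141593 * 0.055225 = 0.173494 ≈ 0.1735 m^2

0.1735 m^2


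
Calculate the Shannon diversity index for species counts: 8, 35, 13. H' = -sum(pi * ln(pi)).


Total N = 8 + 35 + 13 = 56
Per-species terms:
  p = 8/56 = 0.142857; ln(p) = -1.945911; p*ln(p) = 0.142857 * (-1.945911) = -0.277987
  p = 35/56 = 0.625000; ln(p) = -0.470004; p*ln(p) = 0.625000 * (-0.470004) = -0.293753
  p = 13/56 = 0.232143; ln(p) = -1.460402; p*ln(p) = 0.232143 * (-1.460402) = -0.339022
sum(p*ln(p)) = (-0.277987) + (-0.293753) + (-0.339022) = -0.910762
H' = -(-0.910762) = 0.910762 ≈ 0.9108

0.9108


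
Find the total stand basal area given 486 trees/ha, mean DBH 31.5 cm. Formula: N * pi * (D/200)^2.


(D/200)^2 = (31.5/200)^2 = 0.1575^2 = 0.02480625
Individual BA = 3.141593 * 0.02480625 = 0.0779311 m^2
Stand BA = 486 * 0.0779311 = 37.8745 ≈ 37.87 m^2/ha

37.87 m^2/ha


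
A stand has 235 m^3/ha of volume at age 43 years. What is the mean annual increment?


MAI = 235 / 43 = 5.4651 ≈ 5.47 m^3/ha/yr

5.47 m^3/ha/yr


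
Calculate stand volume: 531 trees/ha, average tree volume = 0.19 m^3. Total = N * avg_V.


V_stand = 531 * 0.19 = 100.89 ≈ 100.9 m^3/ha

100.9 m^3/ha


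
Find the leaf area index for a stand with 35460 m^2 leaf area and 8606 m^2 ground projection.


LAI = 35460 / 8606 = 4.1204 ≈ 4.12

4.12


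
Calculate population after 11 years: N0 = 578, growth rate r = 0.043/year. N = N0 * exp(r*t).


r*t = 0.043 * 11 = 0.473
exp(0.473) = 1.60480
N = 578 * 1.60480 = 927.574 ≈ 928

928


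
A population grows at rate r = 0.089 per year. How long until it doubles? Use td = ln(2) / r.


td = ln(2) / 0.089 = 0.693147 / 0.089 = 7.78817 ≈ 7.8 years

7.8 years


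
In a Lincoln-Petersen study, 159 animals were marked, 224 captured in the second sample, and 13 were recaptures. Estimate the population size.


N = M * C / R = 159 * 224 / 13 = 35616 / 13 = 2739.69 ≈ 2740

2740 individuals


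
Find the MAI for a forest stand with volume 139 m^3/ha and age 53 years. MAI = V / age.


MAI = 139 / 53 = 2.6226 ≈ 2.62 m^3/ha/yr

2.62 m^3/ha/yr


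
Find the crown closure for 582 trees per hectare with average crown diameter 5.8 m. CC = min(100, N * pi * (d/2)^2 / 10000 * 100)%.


(d/2)^2 = (5.8/2)^2 = 2.9^2 = 8.41
Crown area = 3.141593 * 8.41 = 26.4208 m^2
N * area / 10000 * 100 = 582 * 26.4208 / 10000 * 100 = 153.769
CC = min(100, 153.769) = 100%

100%


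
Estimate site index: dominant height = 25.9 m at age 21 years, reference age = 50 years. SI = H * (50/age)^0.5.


50/21 = 2.38095
(2.38095)^0.5 = 1.54303
SI = 25.9 * 1.54303 = 39.9645 ≈ 40.0 m

40.0 m


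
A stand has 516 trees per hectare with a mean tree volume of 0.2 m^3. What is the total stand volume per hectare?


V_stand = 516 * 0.2 = 103.2 m^3/ha

103.2 m^3/ha


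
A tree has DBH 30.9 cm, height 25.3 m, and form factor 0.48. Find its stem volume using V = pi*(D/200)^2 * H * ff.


(D/200)^2 = (30.9/200)^2 = 0.1545^2 = 0.02387025
BA = 3.141593 * 0.02387025 = 0.0749906 m^2
V = 0.0749906 * 25.3 * 0.48 = 0.910686 ≈ 0.911 m^3

0.911 m^3


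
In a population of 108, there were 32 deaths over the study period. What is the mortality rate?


Mortality rate = 32 / 108 = 0.296296 ≈ 0.2963

0.2963


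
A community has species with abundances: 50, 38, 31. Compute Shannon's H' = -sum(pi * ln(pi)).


Total N = 50 + 38 + 31 = 119
Per-species terms:
  p = 50/119 = 0.420168; ln(p) = -0.867101; p*ln(p) = 0.420168 * (-0.867101) = -0.364328
  p = 38/119 = 0.319328; ln(p) = -1.141536; p*ln(p) = 0.319328 * (-1.141536) = -0.364524
  p = 31/119 = 0.260504; ln(p) = -1.345137; p*ln(p) = 0.260504 * (-1.345137) = -0.350414
sum(p*ln(p)) = (-0.364328) + (-0.364524) + (-0.350414) = -1.079266
H' = -(-1.079266) = 1.079266 ≈ 1.0793

1.0793


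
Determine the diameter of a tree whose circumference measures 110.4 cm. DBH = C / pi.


DBH = C / pi = 110.4 / 3.141593 = 35.1414 ≈ 35.14 cm

35.14 cm


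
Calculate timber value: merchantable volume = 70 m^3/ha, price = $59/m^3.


Value = 70 * 59 = $4130/ha

$4130/ha


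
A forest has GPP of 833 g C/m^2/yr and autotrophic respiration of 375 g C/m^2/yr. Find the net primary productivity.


NPP = GPP - Ra = 833 - 375 = 458 g C/m^2/yr

458 g C/m^2/yr


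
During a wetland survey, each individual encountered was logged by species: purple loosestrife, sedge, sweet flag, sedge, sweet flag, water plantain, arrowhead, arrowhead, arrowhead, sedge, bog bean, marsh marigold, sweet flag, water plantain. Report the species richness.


Total individuals logged = 14
Distinct species (count of individuals): purple loosestrife (1), sedge (3), sweet flag (3), water plantain (2), arrowhead (3), bog bean (1), marsh marigold (1)
Species richness = number of distinct species = 7

7


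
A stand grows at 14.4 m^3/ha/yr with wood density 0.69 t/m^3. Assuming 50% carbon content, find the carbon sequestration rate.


C = 14.4 * 0.69 * 0.5 = 4.968 ≈ 4.97 t C/ha/yr

4.97 t C/ha/yr


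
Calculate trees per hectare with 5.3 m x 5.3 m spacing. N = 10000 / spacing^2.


N = 10000 / 5.3^2 = 10000 / 28.09 = 355.999 ≈ 356 trees/ha

356 trees/ha


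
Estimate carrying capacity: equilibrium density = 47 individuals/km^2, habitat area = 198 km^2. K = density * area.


K = 47 * 198 = 9306 individuals

9306 individuals


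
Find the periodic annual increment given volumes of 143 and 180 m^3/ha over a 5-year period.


PAI = (V2 - V1) / period = (180 - 143) / 5 = 37 / 5 = 7.40 m^3/ha/yr

7.40 m^3/ha/yr


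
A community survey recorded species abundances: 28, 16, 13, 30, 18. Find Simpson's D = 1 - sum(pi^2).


Total N = 28 + 16 + 13 + 30 + 18 = 105
Per-species terms:
  p = 28/105 = 0.266667; p^2 = 0.266667^2 = 0.071111
  p = 16/105 = 0.152381; p^2 = 0.152381^2 = 0.023220
  p = 13/105 = 0.123810; p^2 = 0.123810^2 = 0.015329
  p = 30/105 = 0.285714; p^2 = 0.285714^2 = 0.081632
  p = 18/105 = 0.171429; p^2 = 0.171429^2 = 0.029388
sum(p^2) = 0.071111 + 0.023220 + 0.015329 + 0.081632 + 0.029388 = 0.220680
D = 1 - 0.220680 = 0.779320 ≈ 0.7793

0.7793


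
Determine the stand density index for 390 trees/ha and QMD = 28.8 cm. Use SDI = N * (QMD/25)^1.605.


QMD/25 = 28.8/25 = 1.152
(1.152)^1.605 = exp(1.605 * ln(1.152)) = exp(1.605 * 0.141500) = exp(0.227108) = 1.25497
SDI = 390 * 1.25497 = 489.438 ≈ 489

489


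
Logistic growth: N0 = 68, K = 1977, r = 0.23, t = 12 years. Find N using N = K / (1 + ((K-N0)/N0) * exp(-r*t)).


(K - N0)/N0 = (1977 - 68)/68 = 1909/68 = 28.0735
r*t = 0.23 * 12 = 2.76; exp(-2.76) = 0.0632918
28.0735 * 0.0632918 = 1.77682
1 + 1.77682 = 2.77682
N = 1977 / 2.77682 = 711.965 ≈ 712

712


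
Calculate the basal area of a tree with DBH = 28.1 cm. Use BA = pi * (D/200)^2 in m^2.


D/200 = 28.1/200 = 0.1405 m
(D/200)^2 = 0.1405^2 = 0.01974025
BA = 3.141593 * 0.01974025 = 0.0620158 ≈ 0.0620 m^2

0.0620 m^2


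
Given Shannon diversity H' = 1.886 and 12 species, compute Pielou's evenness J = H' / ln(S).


ln(12) = 2.48491
J = H' / ln(S) = 1.886 / 2.48491 = 0.758981 ≈ 0.7590

0.7590


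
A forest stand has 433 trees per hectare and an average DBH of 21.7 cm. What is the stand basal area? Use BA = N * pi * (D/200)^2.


(D/200)^2 = (21.7/200)^2 = 0.1085^2 = 0.01177225
Individual BA = 3.141593 * 0.01177225 = 0.0369836 m^2
Stand BA = 433 * 0.0369836 = 16.0139 ≈ 16.01 m^2/ha

16.01 m^2/ha


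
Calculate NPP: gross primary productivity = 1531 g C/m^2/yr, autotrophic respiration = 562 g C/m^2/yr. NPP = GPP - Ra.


NPP = GPP - Ra = 1531 - 562 = 969 g C/m^2/yr

969 g C/m^2/yr


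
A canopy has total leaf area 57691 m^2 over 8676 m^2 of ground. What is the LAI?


LAI = 57691 / 8676 = 6.6495 ≈ 6.65

6.65


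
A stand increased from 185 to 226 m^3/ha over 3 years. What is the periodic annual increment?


PAI = (V2 - V1) / period = (226 - 185) / 3 = 41 / 3 = 13.6667 ≈ 13.67 m^3/ha/yr

13.67 m^3/ha/yr


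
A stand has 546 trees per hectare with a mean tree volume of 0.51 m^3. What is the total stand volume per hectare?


V_stand = 546 * 0.51 = 278.46 ≈ 278.5 m^3/ha

278.5 m^3/ha


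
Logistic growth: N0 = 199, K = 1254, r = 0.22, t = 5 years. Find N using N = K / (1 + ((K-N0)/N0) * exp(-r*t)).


(K - N0)/N0 = (1254 - 199)/199 = 1055/199 = 5.30151
r*t = 0.22 * 5 = 1.1; exp(-1.1) = 0.332871
5.30151 * 0.332871 = 1.76472
1 + 1.76472 = 2.76472
N = 1254 / 2.76472 = 453.572 ≈ 454

454


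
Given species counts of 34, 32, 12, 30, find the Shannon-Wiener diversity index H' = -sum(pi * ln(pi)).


Total N = 34 + 32 + 12 + 30 = 108
Per-species terms:
  p = 34/108 = 0.314815; ln(p) = -1.155770; p*ln(p) = 0.314815 * (-1.155770) = -0.363854
  p = 32/108 = 0.296296; ln(p) = -1.216396; p*ln(p) = 0.296296 * (-1.216396) = -0.360413
  p = 12/108 = 0.111111; ln(p) = -2.197226; p*ln(p) = 0.111111 * (-2.197226) = -0.244136
  p = 30/108 = 0.277778; ln(p) = -1.280933; p*ln(p) = 0.277778 * (-1.280933) = -0.355815
sum(p*ln(p)) = (-0.363854) + (-0.360413) + (-0.244136) + (-0.355815) = -1.324218
H' = -(-1.324218) = 1.324218 ≈ 1.3242

1.3242


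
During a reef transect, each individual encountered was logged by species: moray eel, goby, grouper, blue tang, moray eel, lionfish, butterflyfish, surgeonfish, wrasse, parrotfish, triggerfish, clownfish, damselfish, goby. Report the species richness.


Total individuals logged = 14
Distinct species (count of individuals): moray eel (2), goby (2), grouper (1), blue tang (1), lionfish (1), butterflyfish (1), surgeonfish (1), wrasse (1), parrotfish (1), triggerfish (1), clownfish (1), damselfish (1)
Species richness = number of distinct species = 12

12


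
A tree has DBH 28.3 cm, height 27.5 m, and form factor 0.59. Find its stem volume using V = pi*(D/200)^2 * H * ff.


(D/200)^2 = (28.3/200)^2 = 0.1415^2 = 0.02002225
BA = 3.141593 * 0.02002225 = 0.0629018 m^2
V = 0.0629018 * 27.5 * 0.59 = 1.02058 ≈ 1.021 m^3

1.021 m^3


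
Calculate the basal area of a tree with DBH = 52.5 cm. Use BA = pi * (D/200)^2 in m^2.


D/200 = 52.5/200 = 0.2625 m
(D/200)^2 = 0.2625^2 = 0.06890625
BA = 3.141593 * 0.06890625 = 0.216475 ≈ 0.2165 m^2

0.2165 m^2


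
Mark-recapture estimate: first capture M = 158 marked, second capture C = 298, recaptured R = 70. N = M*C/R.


N = M * C / R = 158 * 298 / 70 = 47084 / 70 = 672.63 ≈ 673

673 individuals


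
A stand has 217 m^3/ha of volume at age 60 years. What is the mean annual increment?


MAI = 217 / 60 = 3.6167 ≈ 3.62 m^3/ha/yr

3.62 m^3/ha/yr


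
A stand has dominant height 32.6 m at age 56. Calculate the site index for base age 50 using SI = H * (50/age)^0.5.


50/56 = 0.892857
(0.892857)^0.5 = 0.944911
SI = 32.6 * 0.944911 = 30.8041 ≈ 30.8 m

30.8 m


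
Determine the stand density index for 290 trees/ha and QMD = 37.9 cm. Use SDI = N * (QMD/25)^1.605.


QMD/25 = 37.9/25 = 1.516
(1.516)^1.605 = exp(1.605 * ln(1.516)) = exp(1.605 * 0.416075) = exp(0.667800) = 1.94994
SDI = 290 * 1.94994 = 565.483 ≈ 565

565


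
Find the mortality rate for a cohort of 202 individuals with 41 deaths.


Mortality rate = 41 / 202 = 0.202970 ≈ 0.2030

0.2030


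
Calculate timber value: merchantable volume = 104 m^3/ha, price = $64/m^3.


Value = 104 * 64 = $6656/ha

$6656/ha


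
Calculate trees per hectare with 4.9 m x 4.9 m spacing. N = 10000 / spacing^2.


N = 10000 / 4.9^2 = 10000 / 24.01 = 416.493 ≈ 416 trees/ha

416 trees/ha


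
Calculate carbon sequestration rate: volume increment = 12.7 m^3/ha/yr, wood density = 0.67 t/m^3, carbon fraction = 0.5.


C = 12.7 * 0.67 * 0.5 = 4.2545 ≈ 4.25 t C/ha/yr

4.25 t C/ha/yr


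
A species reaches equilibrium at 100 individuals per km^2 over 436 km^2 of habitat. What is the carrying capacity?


K = 100 * 436 = 43600 individuals

43600 individuals


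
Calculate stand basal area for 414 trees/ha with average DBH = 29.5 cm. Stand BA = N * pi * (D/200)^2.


(D/200)^2 = (29.5/200)^2 = 0.1475^2 = 0.02175625
Individual BA = 3.141593 * 0.02175625 = 0.0683493 m^2
Stand BA = 414 * 0.0683493 = 28.2966 ≈ 28.30 m^2/ha

28.30 m^2/ha


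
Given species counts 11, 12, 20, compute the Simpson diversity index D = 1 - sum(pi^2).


Total N = 11 + 12 + 20 = 43
Per-species terms:
  p = 11/43 = 0.255814; p^2 = 0.255814^2 = 0.065441
  p = 12/43 = 0.279070; p^2 = 0.279070^2 = 0.077880
  p = 20/43 = 0.465116; p^2 = 0.465116^2 = 0.216333
sum(p^2) = 0.065441 + 0.077880 + 0.216333 = 0.359654
D = 1 - 0.359654 = 0.640346 ≈ 0.6403

0.6403


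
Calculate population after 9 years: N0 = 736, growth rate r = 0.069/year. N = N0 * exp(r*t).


r*t = 0.069 * 9 = 0.621
exp(0.621) = 1.86079
N = 736 * 1.86079 = 1369.54 ≈ 1370

1370


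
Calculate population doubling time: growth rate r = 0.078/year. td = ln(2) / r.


td = ln(2) / 0.078 = 0.693147 / 0.078 = 8.88650 ≈ 8.9 years

8.9 years


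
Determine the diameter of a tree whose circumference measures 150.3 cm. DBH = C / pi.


DBH = C / pi = 150.3 / 3.141593 = 47.8420 ≈ 47.84 cm

47.84 cm


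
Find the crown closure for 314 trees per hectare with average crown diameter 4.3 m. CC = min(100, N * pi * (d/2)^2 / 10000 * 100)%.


(d/2)^2 = (4.3/2)^2 = 2.15^2 = 4.6225
Crown area = 3.141593 * 4.6225 = 14.5220 m^2
N * area / 10000 * 100 = 314 * 14.5220 / 10000 * 100 = 45.5991
CC = min(100, 45.5991) = 45.5991 ≈ 45.6%

45.6%


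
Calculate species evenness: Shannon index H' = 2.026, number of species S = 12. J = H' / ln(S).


ln(12) = 2.48491
J = H' / ln(S) = 2.026 / 2.48491 = 0.815321 ≈ 0.8153

0.8153


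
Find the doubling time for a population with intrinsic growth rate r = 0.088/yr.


td = ln(2) / 0.088 = 0.693147 / 0.088 = 7.87667 ≈ 7.9 years

7.9 years


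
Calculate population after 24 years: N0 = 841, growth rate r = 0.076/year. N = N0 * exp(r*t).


r*t = 0.076 * 24 = 1.824
exp(1.824) = 6.19660
N = 841 * 6.19660 = 5211.34 ≈ 5211

5211


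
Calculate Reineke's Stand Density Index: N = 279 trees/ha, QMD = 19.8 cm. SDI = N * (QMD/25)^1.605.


QMD/25 = 19.8/25 = 0.792
(0.792)^1.605 = exp(1.605 * ln(0.792)) = exp(1.605 * (-0.233194)) = exp(-0.374276) = 0.687787
SDI = 279 * 0.687787 = 191.893 ≈ 192

192


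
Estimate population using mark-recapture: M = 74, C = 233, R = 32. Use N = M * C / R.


N = M * C / R = 74 * 233 / 32 = 17242 / 32 = 538.81 ≈ 539

539 individuals


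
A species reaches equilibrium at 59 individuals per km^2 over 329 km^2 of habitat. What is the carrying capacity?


K = 59 * 329 = 19411 individuals

19411 individuals


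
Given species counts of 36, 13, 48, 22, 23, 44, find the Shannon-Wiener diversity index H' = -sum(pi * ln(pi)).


Total N = 36 + 13 + 48 + 22 + 23 + 44 = 186
Per-species terms:
  p = 36/186 = 0.193548; ln(p) = -1.642230; p*ln(p) = 0.193548 * (-1.642230) = -0.317850
  p = 13/186 = 0.069892; ln(p) = -2.660804; p*ln(p) = 0.069892 * (-2.660804) = -0.185969
  p = 48/186 = 0.258065; ln(p) = -1.354544; p*ln(p) = 0.258065 * (-1.354544) = -0.349560
  p = 22/186 = 0.118280; ln(p) = -2.134701; p*ln(p) = 0.118280 * (-2.134701) = -0.252492
  p = 23/186 = 0.123656; ln(p) = -2.090252; p*ln(p) = 0.123656 * (-2.090252) = -0.258472
  p = 44/186 = 0.236559; ln(p) = -1.441558; p*ln(p) = 0.236559 * (-1.441558) = -0.341014
sum(p*ln(p)) = (-0.317850) + (-0.185969) + (-0.349560) + (-0.252492) + (-0.258472) + (-0.341014) = -1.705357
H' = -(-1.705357) = 1.705357 ≈ 1.7054

1.7054


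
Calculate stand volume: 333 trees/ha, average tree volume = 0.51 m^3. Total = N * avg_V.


V_stand = 333 * 0.51 = 169.83 ≈ 169.8 m^3/ha

169.8 m^3/ha


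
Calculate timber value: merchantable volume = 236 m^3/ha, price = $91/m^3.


Value = 236 * 91 = $21476/ha

$21476/ha


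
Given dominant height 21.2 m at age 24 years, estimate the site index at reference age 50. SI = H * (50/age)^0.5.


50/24 = 2.08333
(2.08333)^0.5 = 1.44337
SI = 21.2 * 1.44337 = 30.5994 ≈ 30.6 m

30.6 m


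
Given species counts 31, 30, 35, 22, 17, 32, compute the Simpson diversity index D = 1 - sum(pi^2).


Total N = 31 + 30 + 35 + 22 + 17 + 32 = 167
Per-species terms:
  p = 31/167 = 0.185629; p^2 = 0.185629^2 = 0.034458
  p = 30/167 = 0.179641; p^2 = 0.179641^2 = 0.032271
  p = 35/167 = 0.209581; p^2 = 0.209581^2 = 0.043924
  p = 22/167 = 0.131737; p^2 = 0.131737^2 = 0.017355
  p = 17/167 = 0.101796; p^2 = 0.101796^2 = 0.010362
  p = 32/167 = 0.191617; p^2 = 0.191617^2 = 0.036717
sum(p^2) = 0.034458 + 0.032271 + 0.043924 + 0.017355 + 0.010362 + 0.036717 = 0.175087
D = 1 - 0.175087 = 0.824913 ≈ 0.8249

0.8249
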